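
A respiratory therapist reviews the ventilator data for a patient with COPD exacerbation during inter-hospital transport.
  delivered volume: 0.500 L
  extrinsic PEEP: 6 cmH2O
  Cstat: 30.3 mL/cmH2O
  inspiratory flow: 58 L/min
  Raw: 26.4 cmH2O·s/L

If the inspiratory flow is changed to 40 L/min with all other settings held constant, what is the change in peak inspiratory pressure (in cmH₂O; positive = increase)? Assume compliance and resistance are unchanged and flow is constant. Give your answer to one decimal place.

Flow: 58 L/min ÷ 60 = 0.9667 L/s.
New flow: 40 L/min ÷ 60 = 0.6667 L/s.
PIP = Vt/C + R·V̇ + PEEP (constant-flow equation of motion).
Only the resistive term changes: ΔPIP = R × ΔV̇ = 26.4 × (0.6667 − 0.9667) = 26.4 × -0.3 = -7.92 cmH2O.

-7.9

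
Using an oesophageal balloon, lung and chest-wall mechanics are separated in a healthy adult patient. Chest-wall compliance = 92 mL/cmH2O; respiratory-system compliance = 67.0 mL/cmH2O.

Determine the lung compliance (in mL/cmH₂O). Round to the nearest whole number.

1/CL = 1/Crs − 1/Ccw.
1/CL = 1/67.0 − 1/92 = 0.004056.
CL = 246.55 mL/cmH2O.

247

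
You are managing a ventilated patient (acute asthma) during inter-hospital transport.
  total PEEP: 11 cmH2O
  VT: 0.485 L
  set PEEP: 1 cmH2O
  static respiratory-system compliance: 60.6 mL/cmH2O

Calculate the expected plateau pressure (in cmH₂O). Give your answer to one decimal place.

End-expiratory occlusion gives total PEEP = 11 cmH2O (intrinsic PEEP = 11 − 1 = 10). Use total PEEP for the elastic gradient.
Pplat = PEEPtotal + Vt / Cstat = 11 + 485 / 60.6 = 11 + 8.003 = 19.003 cmH2O.

19.0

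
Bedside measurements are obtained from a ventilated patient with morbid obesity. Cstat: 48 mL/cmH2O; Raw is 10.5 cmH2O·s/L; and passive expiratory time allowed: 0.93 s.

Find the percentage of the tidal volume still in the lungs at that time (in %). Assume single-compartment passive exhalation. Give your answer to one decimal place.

15.8

τ = R × C = 10.5 × 48 mL/cmH2O = 10.5 × 0.048 L/cmH2O = 0.504 s.
Passive exhalation: V(t)/V₀ = e^(−t/τ) = e^(−0.93/0.504) = 0.158.
Fraction remaining = 0.158 → 15.8%.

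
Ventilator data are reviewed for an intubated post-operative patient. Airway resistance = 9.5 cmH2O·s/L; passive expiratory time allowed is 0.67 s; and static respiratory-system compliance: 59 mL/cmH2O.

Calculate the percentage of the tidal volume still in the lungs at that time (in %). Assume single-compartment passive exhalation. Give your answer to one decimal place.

30.3

τ = R × C = 9.5 × 59 mL/cmH2O = 9.5 × 0.059 L/cmH2O = 0.5605 s.
Passive exhalation: V(t)/V₀ = e^(−t/τ) = e^(−0.67/0.5605) = 0.3026.
Fraction remaining = 0.3026 → 30.26%.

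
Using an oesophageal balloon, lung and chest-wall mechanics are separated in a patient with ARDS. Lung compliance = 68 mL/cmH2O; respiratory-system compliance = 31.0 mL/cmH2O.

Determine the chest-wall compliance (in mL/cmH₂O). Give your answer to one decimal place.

57.0

1/Ccw = 1/Crs − 1/CL.
1/Ccw = 1/31.0 − 1/68 = 0.01755.
Ccw = 56.98 mL/cmH2O.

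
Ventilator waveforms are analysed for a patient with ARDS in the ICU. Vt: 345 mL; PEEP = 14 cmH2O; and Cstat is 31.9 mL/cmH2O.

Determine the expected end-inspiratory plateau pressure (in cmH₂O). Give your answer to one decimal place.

24.8

Pplat = PEEP + Vt / Cstat = 14 + 345 / 31.9 = 14 + 10.815 = 24.815 cmH2O.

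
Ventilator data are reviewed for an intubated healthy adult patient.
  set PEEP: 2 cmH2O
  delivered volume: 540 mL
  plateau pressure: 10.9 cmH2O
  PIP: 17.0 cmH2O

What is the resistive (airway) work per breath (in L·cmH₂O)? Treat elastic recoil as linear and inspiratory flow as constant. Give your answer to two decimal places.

With constant inspiratory flow the resistive pressure is constant at PIP − Pplat = 17.0 − 10.9 = 6.1 cmH2O, so resistive work = 6.1 × 0.540 = 3.294 L·cmH2O.

3.29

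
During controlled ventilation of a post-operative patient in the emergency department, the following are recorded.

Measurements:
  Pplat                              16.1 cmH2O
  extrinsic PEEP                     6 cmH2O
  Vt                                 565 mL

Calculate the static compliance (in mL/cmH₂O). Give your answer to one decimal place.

Cstat = Vt / (Pplat − PEEP) = 565 / (16.1 − 6) = 565 / 10.1 = 55.941 mL/cmH2O.

55.9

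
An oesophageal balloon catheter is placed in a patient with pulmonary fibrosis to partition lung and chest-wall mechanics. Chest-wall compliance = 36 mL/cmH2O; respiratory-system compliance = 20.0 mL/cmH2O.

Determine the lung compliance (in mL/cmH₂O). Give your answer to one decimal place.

1/CL = 1/Crs − 1/Ccw.
1/CL = 1/20.0 − 1/36 = 0.02222.
CL = 45.005 mL/cmH2O.

45.0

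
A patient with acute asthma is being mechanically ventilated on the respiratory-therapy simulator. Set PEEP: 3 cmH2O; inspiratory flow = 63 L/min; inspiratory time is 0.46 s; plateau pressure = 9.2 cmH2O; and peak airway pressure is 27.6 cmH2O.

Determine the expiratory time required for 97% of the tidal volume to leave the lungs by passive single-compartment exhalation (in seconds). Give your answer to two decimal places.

Flow: 63 L/min ÷ 60 = 1.05 L/s.
Vt = flow × Ti = 1.05 L/s × 0.46 s × 1000 mL/L = 483.0 mL.
R = (PIP − Pplat)/V̇ = (27.6 − 9.2) / 1.05 = 18.4/1.05 = 17.524 cmH2O·s/L.
C = Vt/(Pplat − PEEP) = 483.0 / (9.2 − 3) = 483.0/6.2 = 77.903 mL/cmH2O.
τ = R × C = 17.524 × 0.0779 L/cmH2O = 1.365 s.
t = −τ·ln(1 − 0.97) = −1.365·ln(0.03) = 4.786 s.

4.79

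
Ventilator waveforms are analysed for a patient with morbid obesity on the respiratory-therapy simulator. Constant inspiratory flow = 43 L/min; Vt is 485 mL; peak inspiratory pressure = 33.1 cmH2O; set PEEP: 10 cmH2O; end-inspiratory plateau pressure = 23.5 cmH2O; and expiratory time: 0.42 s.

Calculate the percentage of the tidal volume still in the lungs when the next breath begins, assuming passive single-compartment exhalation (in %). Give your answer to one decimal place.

41.8

Flow: 43 L/min ÷ 60 = 0.7167 L/s.
R = (PIP − Pplat)/V̇ = (33.1 − 23.5) / 0.7167 = 9.6/0.7167 = 13.395 cmH2O·s/L.
C = Vt/(Pplat − PEEP) = 485.0 / (23.5 − 10) = 485.0/13.5 = 35.926 mL/cmH2O.
τ = R × C = 13.395 × 0.03593 L/cmH2O = 0.4813 s.
Fraction remaining at end-expiration = e^(−Te/τ) = e^(−0.42/0.4813) = 0.4178 → 41.78%.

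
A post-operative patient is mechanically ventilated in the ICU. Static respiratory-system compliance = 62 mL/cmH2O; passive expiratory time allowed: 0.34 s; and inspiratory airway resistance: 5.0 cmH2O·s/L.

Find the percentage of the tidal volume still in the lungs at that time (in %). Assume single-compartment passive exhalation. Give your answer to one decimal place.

τ = R × C = 5.0 × 62 mL/cmH2O = 5.0 × 0.062 L/cmH2O = 0.31 s.
Passive exhalation: V(t)/V₀ = e^(−t/τ) = e^(−0.34/0.31) = 0.3339.
Fraction remaining = 0.3339 → 33.39%.

33.4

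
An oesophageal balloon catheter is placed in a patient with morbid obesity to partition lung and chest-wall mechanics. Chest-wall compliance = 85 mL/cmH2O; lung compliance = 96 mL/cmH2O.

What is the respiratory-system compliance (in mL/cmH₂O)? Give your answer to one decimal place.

45.1

Lung and chest wall are elastances in series: 1/Crs = 1/CL + 1/Ccw.
1/Crs = 1/96 + 1/85 = 0.02218.
Crs = 45.086 mL/cmH2O.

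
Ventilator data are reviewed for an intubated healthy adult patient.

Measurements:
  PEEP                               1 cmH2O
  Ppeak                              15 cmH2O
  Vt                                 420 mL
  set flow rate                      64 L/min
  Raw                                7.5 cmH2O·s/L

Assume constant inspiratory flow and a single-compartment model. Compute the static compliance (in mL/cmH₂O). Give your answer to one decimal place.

70.0

Flow: 64 L/min ÷ 60 = 1.0667 L/s.
Equation of motion (constant flow): PIP = Vt/C + R·V̇ + PEEP.
Vt/C = PIP − R·V̇ − PEEP = 15 − 7.5×1.0667 − 1 = 15 − 8.0 − 1 = 6.0 cmH2O.
C = Vt / 6.0 = 420 / 6.0 = 70.0 mL/cmH2O.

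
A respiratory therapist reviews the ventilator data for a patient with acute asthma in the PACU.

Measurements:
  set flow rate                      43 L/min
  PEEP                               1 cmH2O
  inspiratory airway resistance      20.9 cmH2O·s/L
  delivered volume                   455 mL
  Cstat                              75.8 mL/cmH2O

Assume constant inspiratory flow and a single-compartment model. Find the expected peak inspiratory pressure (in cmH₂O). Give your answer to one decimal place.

Flow: 43 L/min ÷ 60 = 0.7167 L/s.
Equation of motion (constant flow): PIP = Vt/C + R·V̇ + PEEP.
PIP = 455/75.8 + 20.9×0.7167 + 1 = 6.003 + 14.979 + 1 = 21.982 cmH2O.

22.0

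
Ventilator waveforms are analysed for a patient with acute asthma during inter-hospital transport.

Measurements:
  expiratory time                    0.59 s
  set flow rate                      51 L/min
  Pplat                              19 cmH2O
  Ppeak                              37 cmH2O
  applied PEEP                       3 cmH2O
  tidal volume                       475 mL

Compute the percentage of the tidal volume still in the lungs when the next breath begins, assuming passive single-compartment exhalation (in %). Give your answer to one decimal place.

39.1

Flow: 51 L/min ÷ 60 = 0.85 L/s.
R = (PIP − Pplat)/V̇ = (37 − 19) / 0.85 = 18.0/0.85 = 21.176 cmH2O·s/L.
C = Vt/(Pplat − PEEP) = 475.0 / (19 − 3) = 475.0/16.0 = 29.688 mL/cmH2O.
τ = R × C = 21.176 × 0.02969 L/cmH2O = 0.6287 s.
Fraction remaining at end-expiration = e^(−Te/τ) = e^(−0.59/0.6287) = 0.3912 → 39.12%.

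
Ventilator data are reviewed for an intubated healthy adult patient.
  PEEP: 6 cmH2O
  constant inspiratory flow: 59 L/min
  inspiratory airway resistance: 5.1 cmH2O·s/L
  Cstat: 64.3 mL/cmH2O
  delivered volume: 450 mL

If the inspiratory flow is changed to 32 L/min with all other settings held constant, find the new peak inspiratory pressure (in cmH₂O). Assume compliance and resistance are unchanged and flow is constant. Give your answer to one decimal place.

15.7

Flow: 59 L/min ÷ 60 = 0.9833 L/s.
New flow: 32 L/min ÷ 60 = 0.5333 L/s.
PIP = Vt/C + R·V̇ + PEEP (constant-flow equation of motion).
Only the resistive term changes: ΔPIP = R × ΔV̇ = 5.1 × (0.5333 − 0.9833) = 5.1 × -0.45 = -2.295 cmH2O.
Original PIP = 450/64.3 + 5.1×0.9833 + 6 = 18.013 cmH2O; new PIP = 18.013 + (-2.295) = 15.718 cmH2O.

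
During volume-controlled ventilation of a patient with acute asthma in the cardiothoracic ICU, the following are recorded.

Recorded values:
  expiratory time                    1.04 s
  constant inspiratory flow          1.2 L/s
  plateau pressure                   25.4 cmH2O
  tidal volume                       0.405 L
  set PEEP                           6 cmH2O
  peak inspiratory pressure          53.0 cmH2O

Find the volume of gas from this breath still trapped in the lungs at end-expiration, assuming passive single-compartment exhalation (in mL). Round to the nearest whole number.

46

R = (PIP − Pplat)/V̇ = (53.0 − 25.4) / 1.2 = 27.6/1.2 = 23.0 cmH2O·s/L.
C = Vt/(Pplat − PEEP) = 405.0 / (25.4 − 6) = 405.0/19.4 = 20.876 mL/cmH2O.
τ = R × C = 23.0 × 0.02088 L/cmH2O = 0.4802 s.
Fraction remaining = e^(−Te/τ) = e^(−1.04/0.4802) = 0.1147.
Trapped volume = 405.0 × 0.1147 = 46.454 mL.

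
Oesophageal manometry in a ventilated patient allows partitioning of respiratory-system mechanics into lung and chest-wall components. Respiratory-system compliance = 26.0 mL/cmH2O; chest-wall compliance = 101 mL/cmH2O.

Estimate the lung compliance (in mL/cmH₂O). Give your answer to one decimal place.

35.0

1/CL = 1/Crs − 1/Ccw.
1/CL = 1/26.0 − 1/101 = 0.02856.
CL = 35.014 mL/cmH2O.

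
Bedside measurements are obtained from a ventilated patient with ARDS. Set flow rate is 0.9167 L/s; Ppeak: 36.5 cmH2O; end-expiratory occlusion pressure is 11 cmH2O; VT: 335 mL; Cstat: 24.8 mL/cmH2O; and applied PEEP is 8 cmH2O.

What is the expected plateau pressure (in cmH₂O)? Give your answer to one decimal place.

24.5

End-expiratory occlusion gives total PEEP = 11 cmH2O (intrinsic PEEP = 11 − 8 = 3). Use total PEEP for the elastic gradient.
Pplat = PEEPtotal + Vt / Cstat = 11 + 335 / 24.8 = 11 + 13.508 = 24.508 cmH2O.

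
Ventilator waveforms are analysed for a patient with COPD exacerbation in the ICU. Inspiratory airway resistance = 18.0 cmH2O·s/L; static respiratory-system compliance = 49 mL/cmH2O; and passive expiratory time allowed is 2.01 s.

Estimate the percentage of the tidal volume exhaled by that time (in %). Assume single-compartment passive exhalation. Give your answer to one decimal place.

τ = R × C = 18.0 × 49 mL/cmH2O = 18.0 × 0.049 L/cmH2O = 0.882 s.
Passive exhalation: V(t)/V₀ = e^(−t/τ) = e^(−2.01/0.882) = 0.1024.
Fraction exhaled = 1 − 0.1024 = 0.8976 → 89.76%.

89.8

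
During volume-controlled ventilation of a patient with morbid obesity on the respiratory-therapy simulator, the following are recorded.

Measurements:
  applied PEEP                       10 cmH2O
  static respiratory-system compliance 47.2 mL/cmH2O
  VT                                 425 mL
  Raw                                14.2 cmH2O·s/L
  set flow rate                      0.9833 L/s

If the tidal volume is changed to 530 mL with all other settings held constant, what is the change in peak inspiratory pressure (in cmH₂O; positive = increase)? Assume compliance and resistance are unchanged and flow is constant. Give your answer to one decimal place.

2.2

PIP = Vt/C + R·V̇ + PEEP (constant-flow equation of motion).
Only the elastic term changes: ΔPIP = ΔVt / C = (530 − 425) / 47.2 = 2.225 cmH2O.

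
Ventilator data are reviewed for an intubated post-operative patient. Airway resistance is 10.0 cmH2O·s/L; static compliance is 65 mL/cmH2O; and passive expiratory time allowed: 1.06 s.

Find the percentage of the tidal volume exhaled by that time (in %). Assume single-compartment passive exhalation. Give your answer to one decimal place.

80.4

τ = R × C = 10.0 × 65 mL/cmH2O = 10.0 × 0.065 L/cmH2O = 0.65 s.
Passive exhalation: V(t)/V₀ = e^(−t/τ) = e^(−1.06/0.65) = 0.1958.
Fraction exhaled = 1 − 0.1958 = 0.8042 → 80.42%.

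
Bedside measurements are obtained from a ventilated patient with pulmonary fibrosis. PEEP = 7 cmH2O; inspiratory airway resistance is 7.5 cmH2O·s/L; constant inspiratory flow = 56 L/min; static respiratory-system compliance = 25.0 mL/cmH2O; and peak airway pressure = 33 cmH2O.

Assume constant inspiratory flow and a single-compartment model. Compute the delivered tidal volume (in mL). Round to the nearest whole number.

Flow: 56 L/min ÷ 60 = 0.9333 L/s.
Equation of motion (constant flow): PIP = Vt/C + R·V̇ + PEEP.
Vt/C = PIP − R·V̇ − PEEP = 33 − 7.0 − 7 = 19.0 cmH2O.
Vt = C × 19.0 = 25.0 × 19.0 = 475.0 mL.

475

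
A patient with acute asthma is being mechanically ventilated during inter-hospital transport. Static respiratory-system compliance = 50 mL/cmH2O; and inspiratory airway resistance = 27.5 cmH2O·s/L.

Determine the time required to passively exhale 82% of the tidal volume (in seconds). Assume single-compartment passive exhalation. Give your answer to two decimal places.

2.36

τ = R × C = 27.5 × 50 mL/cmH2O = 27.5 × 0.050 L/cmH2O = 1.375 s.
Exhaled fraction f = 1 − e^(−t/τ) → t = −τ·ln(1 − f) = −1.375·ln(0.18) = 2.358 s.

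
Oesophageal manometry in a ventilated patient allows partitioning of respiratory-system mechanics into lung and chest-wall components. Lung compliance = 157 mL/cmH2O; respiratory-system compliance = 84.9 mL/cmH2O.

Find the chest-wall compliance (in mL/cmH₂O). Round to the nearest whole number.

185

1/Ccw = 1/Crs − 1/CL.
1/Ccw = 1/84.9 − 1/157 = 0.005409.
Ccw = 184.88 mL/cmH2O.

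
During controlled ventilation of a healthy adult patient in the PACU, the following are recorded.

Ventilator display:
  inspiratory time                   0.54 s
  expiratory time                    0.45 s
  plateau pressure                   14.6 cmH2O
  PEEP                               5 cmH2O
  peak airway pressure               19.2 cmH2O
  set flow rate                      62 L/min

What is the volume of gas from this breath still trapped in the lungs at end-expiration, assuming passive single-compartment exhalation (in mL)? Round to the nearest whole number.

Flow: 62 L/min ÷ 60 = 1.0333 L/s.
Vt = flow × Ti = 1.0333 L/s × 0.54 s × 1000 mL/L = 557.98 mL.
R = (PIP − Pplat)/V̇ = (19.2 − 14.6) / 1.0333 = 4.6/1.0333 = 4.452 cmH2O·s/L.
C = Vt/(Pplat − PEEP) = 557.98 / (14.6 − 5) = 557.98/9.6 = 58.123 mL/cmH2O.
τ = R × C = 4.452 × 0.05812 L/cmH2O = 0.2588 s.
Fraction remaining = e^(−Te/τ) = e^(−0.45/0.2588) = 0.1757.
Trapped volume = 557.98 × 0.1757 = 98.037 mL.

98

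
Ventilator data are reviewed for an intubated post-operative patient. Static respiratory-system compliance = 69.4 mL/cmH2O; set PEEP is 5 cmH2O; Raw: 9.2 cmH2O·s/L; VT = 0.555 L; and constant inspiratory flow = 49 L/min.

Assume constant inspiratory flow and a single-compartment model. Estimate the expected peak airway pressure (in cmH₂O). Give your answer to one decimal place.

20.5

Flow: 49 L/min ÷ 60 = 0.8167 L/s.
Equation of motion (constant flow): PIP = Vt/C + R·V̇ + PEEP.
PIP = 555/69.4 + 9.2×0.8167 + 5 = 7.997 + 7.514 + 5 = 20.511 cmH2O.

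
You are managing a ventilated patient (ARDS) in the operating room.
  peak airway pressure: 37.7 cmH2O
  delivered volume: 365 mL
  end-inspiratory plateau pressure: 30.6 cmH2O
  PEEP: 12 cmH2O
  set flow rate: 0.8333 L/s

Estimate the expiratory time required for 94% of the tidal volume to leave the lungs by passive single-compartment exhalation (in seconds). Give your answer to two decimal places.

R = (PIP − Pplat)/V̇ = (37.7 − 30.6) / 0.8333 = 7.1/0.8333 = 8.52 cmH2O·s/L.
C = Vt/(Pplat − PEEP) = 365.0 / (30.6 − 12) = 365.0/18.6 = 19.624 mL/cmH2O.
τ = R × C = 8.52 × 0.01962 L/cmH2O = 0.1672 s.
t = −τ·ln(1 − 0.94) = −0.1672·ln(0.06) = 0.4704 s.

0.47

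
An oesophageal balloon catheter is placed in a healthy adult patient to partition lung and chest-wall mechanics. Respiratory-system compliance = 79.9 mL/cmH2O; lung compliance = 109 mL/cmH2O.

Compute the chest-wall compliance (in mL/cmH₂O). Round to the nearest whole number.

299

1/Ccw = 1/Crs − 1/CL.
1/Ccw = 1/79.9 − 1/109 = 0.003341.
Ccw = 299.31 mL/cmH2O.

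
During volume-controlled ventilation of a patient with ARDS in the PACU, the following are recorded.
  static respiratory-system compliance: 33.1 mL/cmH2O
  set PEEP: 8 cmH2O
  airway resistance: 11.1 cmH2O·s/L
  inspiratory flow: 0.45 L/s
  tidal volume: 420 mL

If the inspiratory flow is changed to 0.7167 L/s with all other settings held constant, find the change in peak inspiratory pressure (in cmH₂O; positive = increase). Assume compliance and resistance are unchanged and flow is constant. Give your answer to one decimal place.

PIP = Vt/C + R·V̇ + PEEP (constant-flow equation of motion).
Only the resistive term changes: ΔPIP = R × ΔV̇ = 11.1 × (0.7167 − 0.45) = 11.1 × 0.2667 = 2.96 cmH2O.

3.0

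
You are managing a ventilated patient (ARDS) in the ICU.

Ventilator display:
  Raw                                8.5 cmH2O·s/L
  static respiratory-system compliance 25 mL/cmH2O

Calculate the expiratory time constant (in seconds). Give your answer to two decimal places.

0.21

τ = R × C = 8.5 × 25 mL/cmH2O = 8.5 × 0.025 L/cmH2O = 0.2125 s.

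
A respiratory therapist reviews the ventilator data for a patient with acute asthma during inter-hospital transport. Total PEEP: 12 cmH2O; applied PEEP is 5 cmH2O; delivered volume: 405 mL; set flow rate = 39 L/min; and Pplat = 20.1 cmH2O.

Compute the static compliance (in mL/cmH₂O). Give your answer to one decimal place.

End-expiratory occlusion gives total PEEP = 12 cmH2O (intrinsic PEEP = 12 − 5 = 7). Use total PEEP for the elastic gradient.
Cstat = Vt / (Pplat − PEEPtotal) = 405 / (20.1 − 12) = 405 / 8.1 = 50.0 mL/cmH2O.

50.0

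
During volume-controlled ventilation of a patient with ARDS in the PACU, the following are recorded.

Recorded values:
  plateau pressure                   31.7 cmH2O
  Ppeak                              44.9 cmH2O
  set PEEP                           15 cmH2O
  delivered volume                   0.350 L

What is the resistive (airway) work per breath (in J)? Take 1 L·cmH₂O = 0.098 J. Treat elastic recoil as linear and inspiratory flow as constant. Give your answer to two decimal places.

0.45

With constant inspiratory flow the resistive pressure is constant at PIP − Pplat = 44.9 − 31.7 = 13.2 cmH2O, so resistive work = 13.2 × 0.350 = 4.62 L·cmH2O.
× 0.098 J/(L·cmH2O) → 0.4528 J.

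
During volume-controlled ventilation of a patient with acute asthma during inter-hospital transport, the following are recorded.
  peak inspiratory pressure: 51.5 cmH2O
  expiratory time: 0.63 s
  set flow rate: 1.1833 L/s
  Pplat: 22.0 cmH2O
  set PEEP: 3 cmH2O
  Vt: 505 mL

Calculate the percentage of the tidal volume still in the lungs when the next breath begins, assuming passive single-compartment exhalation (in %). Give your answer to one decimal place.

38.6

R = (PIP − Pplat)/V̇ = (51.5 − 22.0) / 1.1833 = 29.5/1.1833 = 24.93 cmH2O·s/L.
C = Vt/(Pplat − PEEP) = 505.0 / (22.0 − 3) = 505.0/19.0 = 26.579 mL/cmH2O.
τ = R × C = 24.93 × 0.02658 L/cmH2O = 0.6626 s.
Fraction remaining at end-expiration = e^(−Te/τ) = e^(−0.63/0.6626) = 0.3864 → 38.64%.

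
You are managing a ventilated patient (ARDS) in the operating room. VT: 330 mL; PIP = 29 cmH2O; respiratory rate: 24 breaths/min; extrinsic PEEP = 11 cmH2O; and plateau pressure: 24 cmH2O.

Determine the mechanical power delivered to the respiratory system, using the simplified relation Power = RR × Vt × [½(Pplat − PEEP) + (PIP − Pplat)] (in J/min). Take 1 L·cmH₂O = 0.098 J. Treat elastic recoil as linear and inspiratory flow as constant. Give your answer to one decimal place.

Per-breath work = Vt × [½(Pplat−PEEP) + (PIP−Pplat)] = 0.330 × [0.5×13.0 + 5.0] = 0.330 × 11.5 = 3.795 L·cmH2O.
Power = 24 × 3.795 = 91.08 L·cmH2O/min.
× 0.098 J/(L·cmH2O) → 8.926 J/min.

8.9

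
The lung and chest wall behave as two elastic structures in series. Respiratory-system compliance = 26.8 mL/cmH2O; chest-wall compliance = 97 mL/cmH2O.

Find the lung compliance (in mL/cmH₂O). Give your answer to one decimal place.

1/CL = 1/Crs − 1/Ccw.
1/CL = 1/26.8 − 1/97 = 0.027.
CL = 37.037 mL/cmH2O.

37.0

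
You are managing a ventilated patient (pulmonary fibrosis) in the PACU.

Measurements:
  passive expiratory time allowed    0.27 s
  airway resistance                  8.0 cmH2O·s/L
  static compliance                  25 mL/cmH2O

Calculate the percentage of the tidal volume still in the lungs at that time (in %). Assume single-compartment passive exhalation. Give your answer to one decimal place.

25.9

τ = R × C = 8.0 × 25 mL/cmH2O = 8.0 × 0.025 L/cmH2O = 0.2 s.
Passive exhalation: V(t)/V₀ = e^(−t/τ) = e^(−0.27/0.2) = 0.2592.
Fraction remaining = 0.2592 → 25.92%.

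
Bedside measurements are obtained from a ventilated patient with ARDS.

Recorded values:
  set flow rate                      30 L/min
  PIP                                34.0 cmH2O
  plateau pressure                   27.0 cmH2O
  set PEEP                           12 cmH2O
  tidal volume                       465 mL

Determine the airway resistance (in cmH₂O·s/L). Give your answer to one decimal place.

14.0

Flow: 30 L/min ÷ 60 = 0.5 L/s.
Raw = (PIP − Pplat) / flow = (34.0 − 27.0) / 0.5 = 7.0 / 0.5 = 14.0 cmH2O·s/L.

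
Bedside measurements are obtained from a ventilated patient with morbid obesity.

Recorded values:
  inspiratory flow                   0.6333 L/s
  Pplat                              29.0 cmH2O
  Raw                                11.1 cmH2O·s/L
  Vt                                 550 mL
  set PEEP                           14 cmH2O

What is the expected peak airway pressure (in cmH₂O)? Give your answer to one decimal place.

PIP = Pplat + Raw × flow = 29.0 + 11.1 × 0.6333 = 29.0 + 7.03 = 36.03 cmH2O.

36.0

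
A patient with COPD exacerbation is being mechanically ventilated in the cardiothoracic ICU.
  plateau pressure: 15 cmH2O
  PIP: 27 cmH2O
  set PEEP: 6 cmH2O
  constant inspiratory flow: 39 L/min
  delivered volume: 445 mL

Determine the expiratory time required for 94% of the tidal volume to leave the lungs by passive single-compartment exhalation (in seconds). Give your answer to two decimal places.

2.57

Flow: 39 L/min ÷ 60 = 0.65 L/s.
R = (PIP − Pplat)/V̇ = (27 − 15) / 0.65 = 12.0/0.65 = 18.462 cmH2O·s/L.
C = Vt/(Pplat − PEEP) = 445.0 / (15 − 6) = 445.0/9.0 = 49.444 mL/cmH2O.
τ = R × C = 18.462 × 0.04944 L/cmH2O = 0.9128 s.
t = −τ·ln(1 − 0.94) = −0.9128·ln(0.06) = 2.568 s.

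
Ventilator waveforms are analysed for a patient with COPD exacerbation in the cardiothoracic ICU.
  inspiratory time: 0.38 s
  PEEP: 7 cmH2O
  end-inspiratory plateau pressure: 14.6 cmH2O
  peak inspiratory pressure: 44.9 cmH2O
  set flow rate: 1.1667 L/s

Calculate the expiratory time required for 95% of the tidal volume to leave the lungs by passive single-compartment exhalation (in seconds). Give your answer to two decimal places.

Vt = flow × Ti = 1.1667 L/s × 0.38 s × 1000 mL/L = 443.35 mL.
R = (PIP − Pplat)/V̇ = (44.9 − 14.6) / 1.1667 = 30.3/1.1667 = 25.971 cmH2O·s/L.
C = Vt/(Pplat − PEEP) = 443.35 / (14.6 − 7) = 443.35/7.6 = 58.336 mL/cmH2O.
τ = R × C = 25.971 × 0.05834 L/cmH2O = 1.515 s.
t = −τ·ln(1 − 0.95) = −1.515·ln(0.05) = 4.539 s.

4.54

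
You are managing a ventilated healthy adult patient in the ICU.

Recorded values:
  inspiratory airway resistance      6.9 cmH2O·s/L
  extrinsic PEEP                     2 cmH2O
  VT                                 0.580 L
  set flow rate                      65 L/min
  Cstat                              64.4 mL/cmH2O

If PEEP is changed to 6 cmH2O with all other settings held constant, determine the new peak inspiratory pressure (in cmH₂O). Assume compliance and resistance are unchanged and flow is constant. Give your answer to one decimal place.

Flow: 65 L/min ÷ 60 = 1.0833 L/s.
PIP = Vt/C + R·V̇ + PEEP (constant-flow equation of motion).
Only the baseline term changes: ΔPIP = ΔPEEP = 6 − 2 = 4.0 cmH2O.
Original PIP = 580/64.4 + 6.9×1.0833 + 2 = 18.481 cmH2O; new PIP = 18.481 + (4.0) = 22.481 cmH2O.

22.5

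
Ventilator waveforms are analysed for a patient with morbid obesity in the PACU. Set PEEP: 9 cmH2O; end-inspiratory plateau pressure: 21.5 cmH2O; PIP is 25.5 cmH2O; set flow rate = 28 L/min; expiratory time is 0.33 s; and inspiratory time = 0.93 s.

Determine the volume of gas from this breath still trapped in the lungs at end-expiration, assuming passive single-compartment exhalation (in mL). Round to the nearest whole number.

143

Flow: 28 L/min ÷ 60 = 0.4667 L/s.
Vt = flow × Ti = 0.4667 L/s × 0.93 s × 1000 mL/L = 434.03 mL.
R = (PIP − Pplat)/V̇ = (25.5 − 21.5) / 0.4667 = 4.0/0.4667 = 8.571 cmH2O·s/L.
C = Vt/(Pplat − PEEP) = 434.03 / (21.5 − 9) = 434.03/12.5 = 34.722 mL/cmH2O.
τ = R × C = 8.571 × 0.03472 L/cmH2O = 0.2976 s.
Fraction remaining = e^(−Te/τ) = e^(−0.33/0.2976) = 0.3299.
Trapped volume = 434.03 × 0.3299 = 143.19 mL.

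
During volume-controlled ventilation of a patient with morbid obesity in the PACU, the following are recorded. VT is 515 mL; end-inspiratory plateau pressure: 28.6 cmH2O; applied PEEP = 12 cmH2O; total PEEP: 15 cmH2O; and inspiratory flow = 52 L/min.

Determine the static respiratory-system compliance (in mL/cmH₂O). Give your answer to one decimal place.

37.9

End-expiratory occlusion gives total PEEP = 15 cmH2O (intrinsic PEEP = 15 − 12 = 3). Use total PEEP for the elastic gradient.
Cstat = Vt / (Pplat − PEEPtotal) = 515 / (28.6 − 15) = 515 / 13.6 = 37.868 mL/cmH2O.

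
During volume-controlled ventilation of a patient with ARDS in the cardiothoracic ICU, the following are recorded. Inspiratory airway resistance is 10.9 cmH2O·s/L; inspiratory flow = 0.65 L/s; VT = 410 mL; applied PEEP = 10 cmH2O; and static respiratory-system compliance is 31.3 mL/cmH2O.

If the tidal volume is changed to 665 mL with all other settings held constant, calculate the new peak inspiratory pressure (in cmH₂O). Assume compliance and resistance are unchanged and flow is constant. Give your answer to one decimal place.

38.3

PIP = Vt/C + R·V̇ + PEEP (constant-flow equation of motion).
Only the elastic term changes: ΔPIP = ΔVt / C = (665 − 410) / 31.3 = 8.147 cmH2O.
Original PIP = 410/31.3 + 10.9×0.65 + 10 = 30.184 cmH2O; new PIP = 30.184 + (8.147) = 38.331 cmH2O.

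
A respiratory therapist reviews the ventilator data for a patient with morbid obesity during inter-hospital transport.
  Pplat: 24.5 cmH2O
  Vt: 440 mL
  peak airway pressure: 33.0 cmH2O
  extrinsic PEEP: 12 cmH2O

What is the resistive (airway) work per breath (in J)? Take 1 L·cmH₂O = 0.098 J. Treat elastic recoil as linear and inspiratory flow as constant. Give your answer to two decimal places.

With constant inspiratory flow the resistive pressure is constant at PIP − Pplat = 33.0 − 24.5 = 8.5 cmH2O, so resistive work = 8.5 × 0.440 = 3.74 L·cmH2O.
× 0.098 J/(L·cmH2O) → 0.3665 J.

0.37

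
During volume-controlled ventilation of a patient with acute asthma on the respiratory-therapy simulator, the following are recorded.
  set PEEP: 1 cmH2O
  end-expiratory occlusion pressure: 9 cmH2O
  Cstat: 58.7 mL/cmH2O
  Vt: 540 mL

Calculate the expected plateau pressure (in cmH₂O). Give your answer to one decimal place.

18.2

End-expiratory occlusion gives total PEEP = 9 cmH2O (intrinsic PEEP = 9 − 1 = 8). Use total PEEP for the elastic gradient.
Pplat = PEEPtotal + Vt / Cstat = 9 + 540 / 58.7 = 9 + 9.199 = 18.199 cmH2O.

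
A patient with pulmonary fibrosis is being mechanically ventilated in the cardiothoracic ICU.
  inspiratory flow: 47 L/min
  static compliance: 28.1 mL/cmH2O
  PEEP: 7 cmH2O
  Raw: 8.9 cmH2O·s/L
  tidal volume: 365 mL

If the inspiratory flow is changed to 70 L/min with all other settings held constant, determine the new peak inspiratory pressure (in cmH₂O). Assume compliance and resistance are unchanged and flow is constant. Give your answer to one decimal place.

Flow: 47 L/min ÷ 60 = 0.7833 L/s.
New flow: 70 L/min ÷ 60 = 1.1667 L/s.
PIP = Vt/C + R·V̇ + PEEP (constant-flow equation of motion).
Only the resistive term changes: ΔPIP = R × ΔV̇ = 8.9 × (1.1667 − 0.7833) = 8.9 × 0.3834 = 3.412 cmH2O.
Original PIP = 365/28.1 + 8.9×0.7833 + 7 = 26.961 cmH2O; new PIP = 26.961 + (3.412) = 30.373 cmH2O.

30.4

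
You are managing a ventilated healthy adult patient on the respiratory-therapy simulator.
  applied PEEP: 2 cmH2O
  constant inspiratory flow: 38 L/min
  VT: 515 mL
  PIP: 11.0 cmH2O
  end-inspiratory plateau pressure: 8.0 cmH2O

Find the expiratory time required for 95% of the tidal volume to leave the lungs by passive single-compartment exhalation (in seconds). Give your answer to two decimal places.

Flow: 38 L/min ÷ 60 = 0.6333 L/s.
R = (PIP − Pplat)/V̇ = (11.0 − 8.0) / 0.6333 = 3.0/0.6333 = 4.737 cmH2O·s/L.
C = Vt/(Pplat − PEEP) = 515.0 / (8.0 − 2) = 515.0/6.0 = 85.833 mL/cmH2O.
τ = R × C = 4.737 × 0.08583 L/cmH2O = 0.4066 s.
t = −τ·ln(1 − 0.95) = −0.4066·ln(0.05) = 1.218 s.

1.22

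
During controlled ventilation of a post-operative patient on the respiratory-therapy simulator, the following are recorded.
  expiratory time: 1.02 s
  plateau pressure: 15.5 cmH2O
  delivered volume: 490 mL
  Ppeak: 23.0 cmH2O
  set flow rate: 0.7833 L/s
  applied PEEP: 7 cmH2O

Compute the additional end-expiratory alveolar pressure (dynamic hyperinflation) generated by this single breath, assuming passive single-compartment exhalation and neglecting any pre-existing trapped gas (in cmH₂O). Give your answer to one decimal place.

R = (PIP − Pplat)/V̇ = (23.0 − 15.5) / 0.7833 = 7.5/0.7833 = 9.575 cmH2O·s/L.
C = Vt/(Pplat − PEEP) = 490.0 / (15.5 − 7) = 490.0/8.5 = 57.647 mL/cmH2O.
τ = R × C = 9.575 × 0.05765 L/cmH2O = 0.552 s.
Fraction remaining = e^(−Te/τ) = e^(−1.02/0.552) = 0.1576; trapped volume = 490.0 × 0.1576 = 77.224 mL.
Additional alveolar pressure from trapping ≈ V_trapped / C = 77.224 / 57.647 = 1.34 cmH2O.

1.3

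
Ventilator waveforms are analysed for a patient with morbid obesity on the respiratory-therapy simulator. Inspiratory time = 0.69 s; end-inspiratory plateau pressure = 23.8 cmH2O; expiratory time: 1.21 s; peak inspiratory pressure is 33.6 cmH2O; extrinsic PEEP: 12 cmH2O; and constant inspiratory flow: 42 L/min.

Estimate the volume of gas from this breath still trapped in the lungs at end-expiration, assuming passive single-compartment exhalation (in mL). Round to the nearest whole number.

58

Flow: 42 L/min ÷ 60 = 0.7 L/s.
Vt = flow × Ti = 0.7 L/s × 0.69 s × 1000 mL/L = 483.0 mL.
R = (PIP − Pplat)/V̇ = (33.6 − 23.8) / 0.7 = 9.8/0.7 = 14.0 cmH2O·s/L.
C = Vt/(Pplat − PEEP) = 483.0 / (23.8 − 12) = 483.0/11.8 = 40.932 mL/cmH2O.
τ = R × C = 14.0 × 0.04093 L/cmH2O = 0.573 s.
Fraction remaining = e^(−Te/τ) = e^(−1.21/0.573) = 0.121.
Trapped volume = 483.0 × 0.121 = 58.443 mL.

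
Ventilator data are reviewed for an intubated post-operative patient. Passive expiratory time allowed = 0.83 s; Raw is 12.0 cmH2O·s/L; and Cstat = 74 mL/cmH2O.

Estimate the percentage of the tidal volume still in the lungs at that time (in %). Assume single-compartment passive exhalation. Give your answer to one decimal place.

39.3

τ = R × C = 12.0 × 74 mL/cmH2O = 12.0 × 0.074 L/cmH2O = 0.888 s.
Passive exhalation: V(t)/V₀ = e^(−t/τ) = e^(−0.83/0.888) = 0.3927.
Fraction remaining = 0.3927 → 39.27%.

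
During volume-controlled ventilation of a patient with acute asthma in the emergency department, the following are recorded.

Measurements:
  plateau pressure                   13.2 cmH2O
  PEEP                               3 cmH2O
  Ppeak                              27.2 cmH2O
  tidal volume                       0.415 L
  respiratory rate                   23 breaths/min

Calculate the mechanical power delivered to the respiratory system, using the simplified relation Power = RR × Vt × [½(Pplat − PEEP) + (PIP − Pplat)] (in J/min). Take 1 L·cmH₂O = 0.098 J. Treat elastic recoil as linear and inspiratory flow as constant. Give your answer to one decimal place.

17.9

Per-breath work = Vt × [½(Pplat−PEEP) + (PIP−Pplat)] = 0.415 × [0.5×10.2 + 14.0] = 0.415 × 19.1 = 7.927 L·cmH2O.
Power = 23 × 7.927 = 182.32 L·cmH2O/min.
× 0.098 J/(L·cmH2O) → 17.867 J/min.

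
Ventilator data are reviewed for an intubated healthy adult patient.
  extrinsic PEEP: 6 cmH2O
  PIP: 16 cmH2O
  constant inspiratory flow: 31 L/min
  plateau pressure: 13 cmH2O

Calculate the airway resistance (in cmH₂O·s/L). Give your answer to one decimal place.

Flow: 31 L/min ÷ 60 = 0.5167 L/s.
Raw = (PIP − Pplat) / flow = (16 − 13) / 0.5167 = 3.0 / 0.5167 = 5.806 cmH2O·s/L.

5.8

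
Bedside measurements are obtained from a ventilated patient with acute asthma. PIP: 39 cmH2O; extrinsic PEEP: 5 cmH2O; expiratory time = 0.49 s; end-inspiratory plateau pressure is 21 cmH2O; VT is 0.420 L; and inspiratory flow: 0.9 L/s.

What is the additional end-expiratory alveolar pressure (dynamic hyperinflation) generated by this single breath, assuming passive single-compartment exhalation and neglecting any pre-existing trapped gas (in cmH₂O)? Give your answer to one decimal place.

6.3

R = (PIP − Pplat)/V̇ = (39 − 21) / 0.9 = 18.0/0.9 = 20.0 cmH2O·s/L.
C = Vt/(Pplat − PEEP) = 420.0 / (21 − 5) = 420.0/16.0 = 26.25 mL/cmH2O.
τ = R × C = 20.0 × 0.02625 L/cmH2O = 0.525 s.
Fraction remaining = e^(−Te/τ) = e^(−0.49/0.525) = 0.3932; trapped volume = 420.0 × 0.3932 = 165.14 mL.
Additional alveolar pressure from trapping ≈ V_trapped / C = 165.14 / 26.25 = 6.291 cmH2O.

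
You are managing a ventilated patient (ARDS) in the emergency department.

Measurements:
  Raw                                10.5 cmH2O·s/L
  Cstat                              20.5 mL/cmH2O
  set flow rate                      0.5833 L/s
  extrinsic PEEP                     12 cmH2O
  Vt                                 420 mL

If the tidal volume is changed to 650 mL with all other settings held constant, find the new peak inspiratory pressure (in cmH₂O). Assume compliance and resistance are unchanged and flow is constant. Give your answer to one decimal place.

49.8

PIP = Vt/C + R·V̇ + PEEP (constant-flow equation of motion).
Only the elastic term changes: ΔPIP = ΔVt / C = (650 − 420) / 20.5 = 11.22 cmH2O.
Original PIP = 420/20.5 + 10.5×0.5833 + 12 = 38.612 cmH2O; new PIP = 38.612 + (11.22) = 49.832 cmH2O.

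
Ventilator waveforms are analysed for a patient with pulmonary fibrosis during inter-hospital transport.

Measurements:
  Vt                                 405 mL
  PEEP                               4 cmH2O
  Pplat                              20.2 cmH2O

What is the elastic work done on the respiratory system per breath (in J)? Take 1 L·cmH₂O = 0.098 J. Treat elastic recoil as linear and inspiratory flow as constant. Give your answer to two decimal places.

Elastic work ≈ ½ × (Pplat − PEEP) × Vt = 0.5 × (20.2 − 4) × 0.405 L = 0.5 × 16.2 × 0.405 = 3.281 L·cmH2O.
× 0.098 J/(L·cmH2O) → 0.3215 J.

0.32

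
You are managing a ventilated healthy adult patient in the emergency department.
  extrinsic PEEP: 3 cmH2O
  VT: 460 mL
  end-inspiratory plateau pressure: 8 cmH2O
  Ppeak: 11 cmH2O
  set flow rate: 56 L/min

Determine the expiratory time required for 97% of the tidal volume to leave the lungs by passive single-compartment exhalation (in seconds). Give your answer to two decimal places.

Flow: 56 L/min ÷ 60 = 0.9333 L/s.
R = (PIP − Pplat)/V̇ = (11 − 8) / 0.9333 = 3.0/0.9333 = 3.214 cmH2O·s/L.
C = Vt/(Pplat − PEEP) = 460.0 / (8 − 3) = 460.0/5.0 = 92.0 mL/cmH2O.
τ = R × C = 3.214 × 0.092 L/cmH2O = 0.2957 s.
t = −τ·ln(1 − 0.97) = −0.2957·ln(0.03) = 1.037 s.

1.04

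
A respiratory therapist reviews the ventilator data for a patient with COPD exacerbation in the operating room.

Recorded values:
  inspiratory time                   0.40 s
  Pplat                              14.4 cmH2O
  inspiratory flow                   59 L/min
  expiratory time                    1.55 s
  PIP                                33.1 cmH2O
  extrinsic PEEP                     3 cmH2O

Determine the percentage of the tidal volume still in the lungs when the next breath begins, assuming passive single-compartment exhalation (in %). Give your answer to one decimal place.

Flow: 59 L/min ÷ 60 = 0.9833 L/s.
Vt = flow × Ti = 0.9833 L/s × 0.40 s × 1000 mL/L = 393.32 mL.
R = (PIP − Pplat)/V̇ = (33.1 − 14.4) / 0.9833 = 18.7/0.9833 = 19.018 cmH2O·s/L.
C = Vt/(Pplat − PEEP) = 393.32 / (14.4 − 3) = 393.32/11.4 = 34.502 mL/cmH2O.
τ = R × C = 19.018 × 0.0345 L/cmH2O = 0.6561 s.
Fraction remaining at end-expiration = e^(−Te/τ) = e^(−1.55/0.6561) = 0.09419 → 9.419%.

9.4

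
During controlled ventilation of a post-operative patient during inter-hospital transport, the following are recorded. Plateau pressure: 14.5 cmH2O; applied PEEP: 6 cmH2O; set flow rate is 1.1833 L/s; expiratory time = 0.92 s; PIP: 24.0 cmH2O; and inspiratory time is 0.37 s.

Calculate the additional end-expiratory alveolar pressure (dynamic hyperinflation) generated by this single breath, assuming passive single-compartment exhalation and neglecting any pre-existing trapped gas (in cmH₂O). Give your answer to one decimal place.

Vt = flow × Ti = 1.1833 L/s × 0.37 s × 1000 mL/L = 437.82 mL.
R = (PIP − Pplat)/V̇ = (24.0 − 14.5) / 1.1833 = 9.5/1.1833 = 8.028 cmH2O·s/L.
C = Vt/(Pplat − PEEP) = 437.82 / (14.5 − 6) = 437.82/8.5 = 51.508 mL/cmH2O.
τ = R × C = 8.028 × 0.05151 L/cmH2O = 0.4135 s.
Fraction remaining = e^(−Te/τ) = e^(−0.92/0.4135) = 0.1081; trapped volume = 437.82 × 0.1081 = 47.328 mL.
Additional alveolar pressure from trapping ≈ V_trapped / C = 47.328 / 51.508 = 0.9188 cmH2O.

0.9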